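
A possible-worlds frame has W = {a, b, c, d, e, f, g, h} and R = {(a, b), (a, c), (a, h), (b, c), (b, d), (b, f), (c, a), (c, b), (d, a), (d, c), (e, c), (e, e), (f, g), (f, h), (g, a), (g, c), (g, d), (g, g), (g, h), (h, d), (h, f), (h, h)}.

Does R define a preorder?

No

Reflexive: no — a is not related to itself.
Transitive: no — a R b and b R d, but not a R d.
So R is not a preorder.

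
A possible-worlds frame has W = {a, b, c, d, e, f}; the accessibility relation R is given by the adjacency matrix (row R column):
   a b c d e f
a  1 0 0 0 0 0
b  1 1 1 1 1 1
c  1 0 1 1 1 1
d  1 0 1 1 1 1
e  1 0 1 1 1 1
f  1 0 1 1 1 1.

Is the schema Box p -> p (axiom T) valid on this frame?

By correspondence theory, T is valid on a frame iff R is reflexive.
Reflexive: yes — every world is R-related to itself.

Yes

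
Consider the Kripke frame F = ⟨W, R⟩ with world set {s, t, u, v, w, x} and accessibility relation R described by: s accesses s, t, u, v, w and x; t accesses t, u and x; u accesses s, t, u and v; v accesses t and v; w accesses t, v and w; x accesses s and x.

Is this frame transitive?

No

Transitive: no — t R u and u R s, but not t R s.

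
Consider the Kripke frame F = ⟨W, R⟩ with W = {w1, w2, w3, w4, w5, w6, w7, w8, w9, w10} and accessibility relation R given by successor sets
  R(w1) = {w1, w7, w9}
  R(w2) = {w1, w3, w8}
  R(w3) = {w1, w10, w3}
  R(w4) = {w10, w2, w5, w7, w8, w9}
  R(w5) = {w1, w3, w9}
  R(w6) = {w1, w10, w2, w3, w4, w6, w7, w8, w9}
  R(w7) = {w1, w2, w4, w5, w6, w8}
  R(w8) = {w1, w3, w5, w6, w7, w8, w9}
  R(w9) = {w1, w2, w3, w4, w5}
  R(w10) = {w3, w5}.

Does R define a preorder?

No

Reflexive: no — w2 is not related to itself.
Transitive: no — w1 R w7 and w7 R w2, but not w1 R w2.
So R is not a preorder.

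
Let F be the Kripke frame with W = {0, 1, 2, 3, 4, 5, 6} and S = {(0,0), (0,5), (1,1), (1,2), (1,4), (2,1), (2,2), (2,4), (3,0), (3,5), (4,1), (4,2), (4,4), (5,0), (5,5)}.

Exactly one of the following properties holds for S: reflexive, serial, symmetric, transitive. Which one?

Reflexive: no — 3 is not related to itself.
Serial: no — 6 has no S-successor.
Symmetric: no — 3 S 0 but not 0 S 3.
Transitive: yes — every two-step S-path is closed by a direct edge.
Only transitive holds.

transitive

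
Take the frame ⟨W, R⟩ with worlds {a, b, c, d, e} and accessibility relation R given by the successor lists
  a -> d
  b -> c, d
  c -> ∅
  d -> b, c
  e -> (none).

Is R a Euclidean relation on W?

Euclidean: no — b R c and b R d, but not c R d.

No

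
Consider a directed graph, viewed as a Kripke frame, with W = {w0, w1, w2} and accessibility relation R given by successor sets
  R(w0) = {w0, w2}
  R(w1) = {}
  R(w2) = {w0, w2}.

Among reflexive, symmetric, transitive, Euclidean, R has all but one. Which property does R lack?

Reflexive: no — w1 is not related to itself.
Symmetric: yes — every pair in R has its reverse in R.
Transitive: yes — every two-step R-path is closed by a direct edge.
Euclidean: yes — any two successors of a common world are R-related.
Only reflexive fails.

reflexive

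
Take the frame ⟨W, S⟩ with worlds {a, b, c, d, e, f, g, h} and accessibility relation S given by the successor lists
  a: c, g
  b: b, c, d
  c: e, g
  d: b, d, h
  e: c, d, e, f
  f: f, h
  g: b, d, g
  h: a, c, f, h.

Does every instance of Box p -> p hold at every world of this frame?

No

The schema T characterises exactly the reflexive frames.
Reflexive: no — a is not related to itself.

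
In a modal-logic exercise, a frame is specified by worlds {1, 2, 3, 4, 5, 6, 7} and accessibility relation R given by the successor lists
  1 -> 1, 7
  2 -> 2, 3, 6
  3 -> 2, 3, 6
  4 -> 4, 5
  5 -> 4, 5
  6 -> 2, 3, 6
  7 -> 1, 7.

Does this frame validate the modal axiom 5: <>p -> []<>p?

By correspondence theory, 5 is valid on a frame iff R is Euclidean.
Euclidean: yes — any two successors of a common world are R-related.

Yes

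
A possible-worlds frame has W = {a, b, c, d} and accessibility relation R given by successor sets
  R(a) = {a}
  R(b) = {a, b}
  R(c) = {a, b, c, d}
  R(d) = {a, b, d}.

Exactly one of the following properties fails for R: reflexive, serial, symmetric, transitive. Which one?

symmetric

Reflexive: yes — every world is R-related to itself.
Serial: yes — every world has a successor (e.g. a R a).
Symmetric: no — b R a but not a R b.
Transitive: yes — every two-step R-path is closed by a direct edge.
Only symmetric fails.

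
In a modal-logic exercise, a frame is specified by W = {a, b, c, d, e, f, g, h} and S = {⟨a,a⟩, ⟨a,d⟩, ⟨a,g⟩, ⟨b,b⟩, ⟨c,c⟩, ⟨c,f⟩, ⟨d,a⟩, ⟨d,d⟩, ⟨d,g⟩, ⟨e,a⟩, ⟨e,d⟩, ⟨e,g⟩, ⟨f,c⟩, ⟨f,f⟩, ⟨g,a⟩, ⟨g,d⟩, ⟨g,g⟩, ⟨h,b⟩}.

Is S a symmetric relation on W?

No

Symmetric: no — e S a but not a S e.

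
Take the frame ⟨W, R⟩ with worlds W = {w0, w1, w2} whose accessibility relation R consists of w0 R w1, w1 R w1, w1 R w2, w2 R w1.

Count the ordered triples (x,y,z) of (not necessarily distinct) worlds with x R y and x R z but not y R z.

Enumerating: (w1,w2,w2).

1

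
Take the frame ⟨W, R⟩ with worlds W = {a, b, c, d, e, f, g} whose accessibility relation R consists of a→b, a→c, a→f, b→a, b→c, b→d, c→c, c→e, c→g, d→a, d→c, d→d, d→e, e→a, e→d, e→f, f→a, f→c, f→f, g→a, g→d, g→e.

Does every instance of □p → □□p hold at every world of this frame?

No

By correspondence theory, 4 is valid on a frame iff R is transitive.
Transitive: no — a R b and b R d, but not a R d.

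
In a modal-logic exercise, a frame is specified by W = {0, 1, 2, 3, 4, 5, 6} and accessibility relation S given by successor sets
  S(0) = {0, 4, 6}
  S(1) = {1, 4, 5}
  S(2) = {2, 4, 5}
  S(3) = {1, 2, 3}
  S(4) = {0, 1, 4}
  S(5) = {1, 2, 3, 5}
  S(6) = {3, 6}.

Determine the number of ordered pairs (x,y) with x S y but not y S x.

Enumerating: (0,6), (2,4), (3,1), (3,2), (5,3), (6,3).

6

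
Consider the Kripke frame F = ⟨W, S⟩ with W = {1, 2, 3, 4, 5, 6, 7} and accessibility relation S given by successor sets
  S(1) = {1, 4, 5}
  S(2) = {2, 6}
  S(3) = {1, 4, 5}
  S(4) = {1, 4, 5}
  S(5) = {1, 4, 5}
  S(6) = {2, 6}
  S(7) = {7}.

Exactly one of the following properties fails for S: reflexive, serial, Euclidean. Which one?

Reflexive: no — 3 is not related to itself.
Serial: yes — every world has a successor (e.g. 1 S 1).
Euclidean: yes — any two successors of a common world are S-related.
Only reflexive fails.

reflexive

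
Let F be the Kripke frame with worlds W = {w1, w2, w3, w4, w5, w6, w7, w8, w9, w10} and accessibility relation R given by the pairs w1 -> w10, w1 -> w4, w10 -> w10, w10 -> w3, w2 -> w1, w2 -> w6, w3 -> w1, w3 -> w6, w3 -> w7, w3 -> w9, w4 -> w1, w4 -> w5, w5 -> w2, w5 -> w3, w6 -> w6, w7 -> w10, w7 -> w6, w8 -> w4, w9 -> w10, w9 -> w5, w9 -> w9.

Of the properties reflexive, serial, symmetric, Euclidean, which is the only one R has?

serial

Reflexive: no — w1 is not related to itself.
Serial: yes — every world has a successor (e.g. w1 R w10).
Symmetric: no — w1 R w10 but not w10 R w1.
Euclidean: no — w1 R w10 and w1 R w4, but not w10 R w4.
Only serial holds.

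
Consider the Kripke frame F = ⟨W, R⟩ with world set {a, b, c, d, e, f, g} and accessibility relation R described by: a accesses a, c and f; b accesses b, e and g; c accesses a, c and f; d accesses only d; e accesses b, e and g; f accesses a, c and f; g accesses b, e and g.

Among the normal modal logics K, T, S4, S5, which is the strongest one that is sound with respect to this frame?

S5

Reflexive (axiom T): yes — every world is R-related to itself.
Transitive (axiom 4): yes — every two-step R-path is closed by a direct edge.
Euclidean (axiom 5): yes — any two successors of a common world are R-related.
So F validates K, T, S4, S5. The strongest is S5.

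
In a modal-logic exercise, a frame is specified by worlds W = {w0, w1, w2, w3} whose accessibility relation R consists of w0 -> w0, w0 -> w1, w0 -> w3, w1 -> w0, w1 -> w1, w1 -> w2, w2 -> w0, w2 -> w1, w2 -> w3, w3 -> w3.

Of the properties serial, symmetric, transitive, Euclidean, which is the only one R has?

Serial: yes — every world has a successor (e.g. w0 R w0).
Symmetric: no — w0 R w3 but not w3 R w0.
Transitive: no — w0 R w1 and w1 R w2, but not w0 R w2.
Euclidean: no — w0 R w1 and w0 R w3, but not w1 R w3.
Only serial holds.

serial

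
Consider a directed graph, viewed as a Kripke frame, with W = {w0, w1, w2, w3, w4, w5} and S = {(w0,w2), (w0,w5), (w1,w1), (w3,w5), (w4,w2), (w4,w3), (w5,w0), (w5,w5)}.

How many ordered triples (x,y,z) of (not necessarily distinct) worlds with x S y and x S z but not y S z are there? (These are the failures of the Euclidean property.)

Enumerating: (w0,w2,w2), (w0,w2,w5), (w0,w5,w2), (w4,w2,w2), (w4,w2,w3), (w4,w3,w2), (w4,w3,w3), (w5,w0,w0).

8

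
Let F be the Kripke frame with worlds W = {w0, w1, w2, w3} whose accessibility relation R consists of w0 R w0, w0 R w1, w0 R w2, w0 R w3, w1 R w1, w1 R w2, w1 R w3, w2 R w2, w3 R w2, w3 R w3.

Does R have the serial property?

Yes

Serial: yes — every world has a successor (e.g. w0 R w0).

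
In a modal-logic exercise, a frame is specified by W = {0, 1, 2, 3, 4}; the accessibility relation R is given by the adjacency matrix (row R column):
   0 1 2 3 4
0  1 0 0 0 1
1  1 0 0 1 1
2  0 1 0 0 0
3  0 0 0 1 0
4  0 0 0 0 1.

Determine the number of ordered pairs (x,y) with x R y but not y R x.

Enumerating: (0,4), (1,0), (1,3), (1,4), (2,1).

5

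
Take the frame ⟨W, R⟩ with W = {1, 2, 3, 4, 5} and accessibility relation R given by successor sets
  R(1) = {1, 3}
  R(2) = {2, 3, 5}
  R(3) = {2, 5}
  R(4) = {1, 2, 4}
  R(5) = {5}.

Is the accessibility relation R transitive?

No

Transitive: no — 1 R 3 and 3 R 2, but not 1 R 2.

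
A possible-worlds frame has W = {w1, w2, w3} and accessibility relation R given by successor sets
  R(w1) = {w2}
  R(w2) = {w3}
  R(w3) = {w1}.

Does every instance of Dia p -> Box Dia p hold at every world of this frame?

No

By correspondence theory, 5 is valid on a frame iff R is Euclidean.
Euclidean: no — w1 R w2 and w1 R w2, but not w2 R w2.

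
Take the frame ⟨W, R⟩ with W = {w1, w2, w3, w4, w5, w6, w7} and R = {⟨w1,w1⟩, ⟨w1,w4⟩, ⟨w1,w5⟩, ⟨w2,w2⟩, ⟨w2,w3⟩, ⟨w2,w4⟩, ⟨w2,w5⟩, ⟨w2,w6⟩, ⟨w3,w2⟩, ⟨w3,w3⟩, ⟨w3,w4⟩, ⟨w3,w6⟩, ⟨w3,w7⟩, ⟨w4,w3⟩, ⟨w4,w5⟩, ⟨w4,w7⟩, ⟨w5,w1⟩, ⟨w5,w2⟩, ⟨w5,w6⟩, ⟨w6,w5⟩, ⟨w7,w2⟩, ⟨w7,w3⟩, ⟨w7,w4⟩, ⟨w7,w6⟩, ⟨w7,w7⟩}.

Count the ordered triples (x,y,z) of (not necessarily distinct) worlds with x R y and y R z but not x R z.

Enumerating: (w1,w4,w3), (w1,w4,w7), (w1,w5,w2), (w1,w5,w6), (w2,w3,w7), (w2,w4,w7), (w2,w5,w1), (w3,w2,w5), (w3,w4,w5), (w3,w6,w5), (w4,w3,w2), (w4,w3,w4), … and 19 more.
Total: 31.

31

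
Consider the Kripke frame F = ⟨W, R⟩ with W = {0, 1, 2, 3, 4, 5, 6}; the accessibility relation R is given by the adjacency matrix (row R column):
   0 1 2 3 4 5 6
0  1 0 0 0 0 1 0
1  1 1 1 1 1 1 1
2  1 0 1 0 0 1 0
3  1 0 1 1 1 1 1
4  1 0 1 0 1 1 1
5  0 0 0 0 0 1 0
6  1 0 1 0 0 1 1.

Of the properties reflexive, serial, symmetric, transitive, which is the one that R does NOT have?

symmetric

Reflexive: yes — every world is R-related to itself.
Serial: yes — every world has a successor (e.g. 0 R 0).
Symmetric: no — 0 R 5 but not 5 R 0.
Transitive: yes — every two-step R-path is closed by a direct edge.
Only symmetric fails.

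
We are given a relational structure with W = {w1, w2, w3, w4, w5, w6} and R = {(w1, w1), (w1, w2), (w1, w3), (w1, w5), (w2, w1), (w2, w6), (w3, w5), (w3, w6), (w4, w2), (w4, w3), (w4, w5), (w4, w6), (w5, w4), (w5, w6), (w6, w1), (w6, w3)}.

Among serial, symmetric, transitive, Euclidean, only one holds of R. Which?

serial

Serial: yes — every world has a successor (e.g. w1 R w1).
Symmetric: no — w1 R w3 but not w3 R w1.
Transitive: no — w1 R w2 and w2 R w6, but not w1 R w6.
Euclidean: no — w1 R w2 and w1 R w3, but not w2 R w3.
Only serial holds.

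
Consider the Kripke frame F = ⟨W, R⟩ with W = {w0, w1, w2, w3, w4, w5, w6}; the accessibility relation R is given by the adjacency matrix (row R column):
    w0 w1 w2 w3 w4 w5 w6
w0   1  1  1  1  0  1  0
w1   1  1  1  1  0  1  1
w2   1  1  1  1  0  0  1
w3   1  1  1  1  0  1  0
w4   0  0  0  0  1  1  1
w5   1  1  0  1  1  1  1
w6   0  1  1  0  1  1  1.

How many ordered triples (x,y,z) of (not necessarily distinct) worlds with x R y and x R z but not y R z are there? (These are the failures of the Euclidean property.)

30

Enumerating: (w0,w2,w5), (w0,w5,w2), (w1,w0,w6), (w1,w2,w5), (w1,w3,w6), (w1,w5,w2), (w1,w6,w0), (w1,w6,w3), (w2,w0,w6), (w2,w3,w6), (w2,w6,w0), (w2,w6,w3), … and 18 more.
Total: 30.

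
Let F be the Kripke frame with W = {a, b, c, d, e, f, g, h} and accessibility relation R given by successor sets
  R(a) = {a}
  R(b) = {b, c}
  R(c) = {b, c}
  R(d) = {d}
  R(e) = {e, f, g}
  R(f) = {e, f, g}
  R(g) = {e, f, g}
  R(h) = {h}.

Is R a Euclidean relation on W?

Euclidean: yes — any two successors of a common world are R-related.

Yes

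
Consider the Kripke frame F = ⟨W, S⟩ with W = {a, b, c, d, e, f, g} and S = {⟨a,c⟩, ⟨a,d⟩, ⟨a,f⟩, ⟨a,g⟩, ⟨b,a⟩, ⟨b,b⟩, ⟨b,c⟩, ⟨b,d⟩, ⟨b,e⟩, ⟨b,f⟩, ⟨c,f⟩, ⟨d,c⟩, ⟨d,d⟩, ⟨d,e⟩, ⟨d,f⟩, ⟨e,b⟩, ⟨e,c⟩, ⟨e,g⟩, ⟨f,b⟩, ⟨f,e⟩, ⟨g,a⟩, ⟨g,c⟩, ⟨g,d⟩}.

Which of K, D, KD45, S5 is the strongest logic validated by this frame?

Serial (axiom D): yes — every world has a successor (e.g. a S c).
Euclidean (axiom 5): no — a S c and a S d, but not c S d.
Transitive (axiom 4): no — a S d and d S e, but not a S e.
Reflexive (axiom T): no — a is not related to itself.
So F validates K, D; KD45 would additionally require S to be Euclidean and transitive. The strongest is D.

D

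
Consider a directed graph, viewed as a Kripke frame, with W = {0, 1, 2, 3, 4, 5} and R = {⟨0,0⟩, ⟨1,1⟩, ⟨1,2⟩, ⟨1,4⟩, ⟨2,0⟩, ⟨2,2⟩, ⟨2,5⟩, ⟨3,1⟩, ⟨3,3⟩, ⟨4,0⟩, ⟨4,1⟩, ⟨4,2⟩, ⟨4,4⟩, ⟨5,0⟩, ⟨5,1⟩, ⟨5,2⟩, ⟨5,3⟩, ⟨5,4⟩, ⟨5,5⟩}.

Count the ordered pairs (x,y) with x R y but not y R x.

Enumerating: (1,2), (2,0), (3,1), (4,0), (4,2), (5,0), (5,1), (5,3), (5,4).

9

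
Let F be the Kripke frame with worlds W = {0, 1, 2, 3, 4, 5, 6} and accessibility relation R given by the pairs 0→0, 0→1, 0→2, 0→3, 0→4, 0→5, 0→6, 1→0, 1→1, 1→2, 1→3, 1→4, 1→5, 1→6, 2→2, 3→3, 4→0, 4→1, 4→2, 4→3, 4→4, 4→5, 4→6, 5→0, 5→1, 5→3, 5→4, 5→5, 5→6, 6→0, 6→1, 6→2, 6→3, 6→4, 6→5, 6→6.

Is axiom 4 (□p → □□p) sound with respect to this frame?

No

By correspondence theory, 4 is valid on a frame iff R is transitive.
Transitive: no — 5 R 0 and 0 R 2, but not 5 R 2.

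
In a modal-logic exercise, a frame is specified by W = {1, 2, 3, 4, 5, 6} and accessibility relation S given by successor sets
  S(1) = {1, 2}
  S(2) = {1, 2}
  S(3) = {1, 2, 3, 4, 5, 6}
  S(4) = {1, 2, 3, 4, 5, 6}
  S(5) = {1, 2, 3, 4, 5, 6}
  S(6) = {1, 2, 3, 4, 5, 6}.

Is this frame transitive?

Transitive: yes — every two-step S-path is closed by a direct edge.

Yes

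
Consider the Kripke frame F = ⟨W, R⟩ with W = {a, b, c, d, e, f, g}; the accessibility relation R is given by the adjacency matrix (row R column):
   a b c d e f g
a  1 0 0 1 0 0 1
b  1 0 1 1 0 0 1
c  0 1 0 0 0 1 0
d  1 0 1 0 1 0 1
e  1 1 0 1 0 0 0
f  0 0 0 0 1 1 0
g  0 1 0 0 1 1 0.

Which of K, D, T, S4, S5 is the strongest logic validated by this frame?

D

Serial (axiom D): yes — every world has a successor (e.g. a R a).
Reflexive (axiom T): no — b is not related to itself.
Transitive (axiom 4): no — a R d and d R c, but not a R c.
Euclidean (axiom 5): no — a R g and a R d, but not g R d.
So F validates K, D; T would additionally require R to be reflexive. The strongest is D.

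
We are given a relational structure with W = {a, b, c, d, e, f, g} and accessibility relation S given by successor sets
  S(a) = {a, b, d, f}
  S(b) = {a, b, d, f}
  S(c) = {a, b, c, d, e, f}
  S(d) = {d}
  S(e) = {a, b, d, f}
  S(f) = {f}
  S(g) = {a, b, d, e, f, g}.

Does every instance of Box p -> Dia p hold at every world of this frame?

Axiom D corresponds to the accessibility relation being serial.
Serial: yes — every world has a successor (e.g. a S a).

Yes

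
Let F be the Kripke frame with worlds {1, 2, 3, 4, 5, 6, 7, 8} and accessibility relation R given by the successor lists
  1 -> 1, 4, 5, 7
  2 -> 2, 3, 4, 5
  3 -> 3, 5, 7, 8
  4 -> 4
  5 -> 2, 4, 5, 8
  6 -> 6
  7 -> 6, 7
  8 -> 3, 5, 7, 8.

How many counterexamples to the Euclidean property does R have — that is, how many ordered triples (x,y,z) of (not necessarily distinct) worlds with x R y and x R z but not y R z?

Enumerating: (1,4,1), (1,4,5), (1,4,7), (1,5,1), (1,5,7), (1,7,1), (1,7,4), (1,7,5), (2,3,2), (2,3,4), (2,4,2), (2,4,3), … and 19 more.
Total: 31.

31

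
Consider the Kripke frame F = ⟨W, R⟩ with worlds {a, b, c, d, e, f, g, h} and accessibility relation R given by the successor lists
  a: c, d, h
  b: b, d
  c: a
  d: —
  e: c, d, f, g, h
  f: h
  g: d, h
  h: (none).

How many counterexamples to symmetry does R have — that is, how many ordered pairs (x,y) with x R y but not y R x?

11

Enumerating: (a,d), (a,h), (b,d), (e,c), (e,d), (e,f), (e,g), (e,h), (f,h), (g,d), (g,h).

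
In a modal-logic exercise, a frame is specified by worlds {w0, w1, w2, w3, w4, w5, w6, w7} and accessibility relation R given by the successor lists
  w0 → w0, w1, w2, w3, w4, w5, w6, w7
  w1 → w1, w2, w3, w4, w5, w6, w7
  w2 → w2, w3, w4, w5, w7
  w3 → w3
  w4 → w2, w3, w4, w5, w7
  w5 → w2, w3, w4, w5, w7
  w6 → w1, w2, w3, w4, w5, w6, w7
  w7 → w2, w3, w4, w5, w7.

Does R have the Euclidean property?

Euclidean: no — w0 R w2 and w0 R w1, but not w2 R w1.

No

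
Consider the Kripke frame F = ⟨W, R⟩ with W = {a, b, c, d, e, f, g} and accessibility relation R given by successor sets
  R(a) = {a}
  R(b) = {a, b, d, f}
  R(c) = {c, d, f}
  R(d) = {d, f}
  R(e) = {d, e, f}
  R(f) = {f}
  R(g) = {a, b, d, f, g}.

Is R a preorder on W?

Yes

Reflexive: yes — every world is R-related to itself.
Transitive: yes — every two-step R-path is closed by a direct edge.
So R is a preorder.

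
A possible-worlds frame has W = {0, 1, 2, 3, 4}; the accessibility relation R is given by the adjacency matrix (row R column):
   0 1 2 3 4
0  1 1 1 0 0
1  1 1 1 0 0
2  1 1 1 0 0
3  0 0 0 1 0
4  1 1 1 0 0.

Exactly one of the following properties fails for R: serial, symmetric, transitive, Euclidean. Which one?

Serial: yes — every world has a successor (e.g. 0 R 0).
Symmetric: no — 4 R 0 but not 0 R 4.
Transitive: yes — every two-step R-path is closed by a direct edge.
Euclidean: yes — any two successors of a common world are R-related.
Only symmetric fails.

symmetric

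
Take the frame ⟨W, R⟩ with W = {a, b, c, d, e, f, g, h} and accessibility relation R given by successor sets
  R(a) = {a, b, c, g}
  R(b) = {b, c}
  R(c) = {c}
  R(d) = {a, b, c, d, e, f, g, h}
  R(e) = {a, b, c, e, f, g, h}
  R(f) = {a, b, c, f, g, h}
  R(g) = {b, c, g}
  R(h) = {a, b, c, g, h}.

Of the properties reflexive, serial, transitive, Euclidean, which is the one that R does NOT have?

Euclidean

Reflexive: yes — every world is R-related to itself.
Serial: yes — every world has a successor (e.g. a R a).
Transitive: yes — every two-step R-path is closed by a direct edge.
Euclidean: no — a R b and a R g, but not b R g.
Only Euclidean fails.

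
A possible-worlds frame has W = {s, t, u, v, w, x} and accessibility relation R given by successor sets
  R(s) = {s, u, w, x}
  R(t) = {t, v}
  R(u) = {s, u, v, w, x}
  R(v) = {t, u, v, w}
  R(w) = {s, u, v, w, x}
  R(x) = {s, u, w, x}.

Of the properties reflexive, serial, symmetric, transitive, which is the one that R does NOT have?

transitive

Reflexive: yes — every world is R-related to itself.
Serial: yes — every world has a successor (e.g. s R s).
Symmetric: yes — every pair in R has its reverse in R.
Transitive: no — s R u and u R v, but not s R v.
Only transitive fails.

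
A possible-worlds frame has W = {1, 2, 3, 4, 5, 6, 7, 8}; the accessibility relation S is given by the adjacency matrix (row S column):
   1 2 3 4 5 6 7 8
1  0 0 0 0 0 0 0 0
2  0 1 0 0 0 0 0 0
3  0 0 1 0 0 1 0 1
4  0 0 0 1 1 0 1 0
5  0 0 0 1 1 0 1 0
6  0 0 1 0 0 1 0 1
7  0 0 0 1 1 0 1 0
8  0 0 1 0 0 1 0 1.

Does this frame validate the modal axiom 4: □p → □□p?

Yes

Axiom 4 corresponds to the accessibility relation being transitive.
Transitive: yes — every two-step S-path is closed by a direct edge.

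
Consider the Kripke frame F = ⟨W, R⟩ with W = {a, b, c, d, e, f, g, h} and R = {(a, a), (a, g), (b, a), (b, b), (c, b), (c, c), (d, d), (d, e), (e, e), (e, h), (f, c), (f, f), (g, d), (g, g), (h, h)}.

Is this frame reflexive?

Yes

Reflexive: yes — every world is R-related to itself.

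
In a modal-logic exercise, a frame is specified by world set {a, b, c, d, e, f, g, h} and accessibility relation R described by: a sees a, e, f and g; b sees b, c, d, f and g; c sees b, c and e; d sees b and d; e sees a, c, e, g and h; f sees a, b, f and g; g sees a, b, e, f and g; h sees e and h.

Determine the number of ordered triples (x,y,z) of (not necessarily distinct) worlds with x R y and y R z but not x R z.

32

Enumerating: (a,e,c), (a,e,h), (a,f,b), (a,g,b), (b,c,e), (b,f,a), (b,g,a), (b,g,e), (c,b,d), (c,b,f), (c,b,g), (c,e,a), … and 20 more.
Total: 32.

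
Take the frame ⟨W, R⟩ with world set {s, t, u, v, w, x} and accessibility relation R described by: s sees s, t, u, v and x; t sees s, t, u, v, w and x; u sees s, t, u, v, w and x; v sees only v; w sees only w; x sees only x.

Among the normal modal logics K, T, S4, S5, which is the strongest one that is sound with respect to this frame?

T

Reflexive (axiom T): yes — every world is R-related to itself.
Transitive (axiom 4): no — s R t and t R w, but not s R w.
Euclidean (axiom 5): no — s R v and s R t, but not v R t.
So F validates K, T; S4 would additionally require R to be transitive. The strongest is T.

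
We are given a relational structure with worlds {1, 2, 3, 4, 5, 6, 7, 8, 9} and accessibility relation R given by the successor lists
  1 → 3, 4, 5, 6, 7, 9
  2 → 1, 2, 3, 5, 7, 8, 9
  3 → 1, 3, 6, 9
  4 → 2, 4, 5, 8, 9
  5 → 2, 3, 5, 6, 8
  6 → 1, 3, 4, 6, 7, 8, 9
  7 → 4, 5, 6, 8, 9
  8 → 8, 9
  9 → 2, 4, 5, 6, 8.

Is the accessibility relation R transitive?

No

Transitive: no — 1 R 4 and 4 R 2, but not 1 R 2.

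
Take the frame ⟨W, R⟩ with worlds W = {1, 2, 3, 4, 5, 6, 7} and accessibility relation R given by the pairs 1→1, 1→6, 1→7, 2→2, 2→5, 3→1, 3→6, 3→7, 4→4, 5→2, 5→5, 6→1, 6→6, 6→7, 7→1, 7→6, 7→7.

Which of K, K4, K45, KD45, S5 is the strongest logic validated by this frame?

KD45

Transitive (axiom 4): yes — every two-step R-path is closed by a direct edge.
Euclidean (axiom 5): yes — any two successors of a common world are R-related.
Serial (axiom D): yes — every world has a successor (e.g. 1 R 1).
Reflexive (axiom T): no — 3 is not related to itself.
So F validates K, K4, K45, KD45; S5 would additionally require R to be reflexive. The strongest is KD45.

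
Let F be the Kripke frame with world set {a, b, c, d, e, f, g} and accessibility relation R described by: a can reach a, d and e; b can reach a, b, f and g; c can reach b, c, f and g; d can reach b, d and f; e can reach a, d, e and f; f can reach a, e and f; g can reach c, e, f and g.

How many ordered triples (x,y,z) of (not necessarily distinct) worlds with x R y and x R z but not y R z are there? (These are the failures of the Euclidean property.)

Enumerating: (a,d,a), (a,d,e), (b,a,b), (b,a,f), (b,a,g), (b,f,b), (b,f,g), (b,g,a), (b,g,b), (c,b,c), (c,f,b), (c,f,c), … and 15 more.
Total: 27.

27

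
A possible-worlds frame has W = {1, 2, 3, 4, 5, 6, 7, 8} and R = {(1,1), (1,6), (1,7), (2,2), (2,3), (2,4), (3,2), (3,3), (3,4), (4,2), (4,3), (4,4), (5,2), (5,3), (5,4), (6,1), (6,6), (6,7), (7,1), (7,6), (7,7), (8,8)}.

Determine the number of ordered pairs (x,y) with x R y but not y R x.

Enumerating: (5,2), (5,3), (5,4).

3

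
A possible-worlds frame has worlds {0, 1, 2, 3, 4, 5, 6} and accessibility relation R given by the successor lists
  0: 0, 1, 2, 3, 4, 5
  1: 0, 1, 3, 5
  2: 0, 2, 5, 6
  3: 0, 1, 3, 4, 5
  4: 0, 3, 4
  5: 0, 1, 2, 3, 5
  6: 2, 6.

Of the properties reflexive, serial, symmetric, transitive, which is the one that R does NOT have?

Reflexive: yes — every world is R-related to itself.
Serial: yes — every world has a successor (e.g. 0 R 0).
Symmetric: yes — every pair in R has its reverse in R.
Transitive: no — 0 R 2 and 2 R 6, but not 0 R 6.
Only transitive fails.

transitive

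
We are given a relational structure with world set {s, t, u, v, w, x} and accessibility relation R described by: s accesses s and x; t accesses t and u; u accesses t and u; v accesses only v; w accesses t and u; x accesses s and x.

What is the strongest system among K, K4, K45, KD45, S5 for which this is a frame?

KD45

Transitive (axiom 4): yes — every two-step R-path is closed by a direct edge.
Euclidean (axiom 5): yes — any two successors of a common world are R-related.
Serial (axiom D): yes — every world has a successor (e.g. s R s).
Reflexive (axiom T): no — w is not related to itself.
So F validates K, K4, K45, KD45; S5 would additionally require R to be reflexive. The strongest is KD45.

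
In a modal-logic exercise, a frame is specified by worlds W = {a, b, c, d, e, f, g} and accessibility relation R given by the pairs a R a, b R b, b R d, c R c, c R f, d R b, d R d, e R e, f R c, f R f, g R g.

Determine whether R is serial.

Serial: yes — every world has a successor (e.g. a R a).

Yes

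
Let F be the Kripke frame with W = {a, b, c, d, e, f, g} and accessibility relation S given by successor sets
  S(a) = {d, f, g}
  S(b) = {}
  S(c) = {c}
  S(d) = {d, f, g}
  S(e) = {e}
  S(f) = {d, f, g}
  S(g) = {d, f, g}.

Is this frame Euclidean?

Euclidean: yes — any two successors of a common world are S-related.

Yes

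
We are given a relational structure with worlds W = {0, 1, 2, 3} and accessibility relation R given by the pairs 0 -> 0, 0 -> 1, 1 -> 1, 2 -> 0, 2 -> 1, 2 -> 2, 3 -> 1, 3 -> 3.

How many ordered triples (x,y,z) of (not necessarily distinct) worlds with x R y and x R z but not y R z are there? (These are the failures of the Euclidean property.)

Enumerating: (0,1,0), (2,0,2), (2,1,0), (2,1,2), (3,1,3).

5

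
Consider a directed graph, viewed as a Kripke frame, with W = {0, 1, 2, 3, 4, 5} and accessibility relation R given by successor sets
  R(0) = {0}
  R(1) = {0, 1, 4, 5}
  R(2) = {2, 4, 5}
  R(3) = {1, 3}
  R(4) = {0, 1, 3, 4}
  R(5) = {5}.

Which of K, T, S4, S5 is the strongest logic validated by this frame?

Reflexive (axiom T): yes — every world is R-related to itself.
Transitive (axiom 4): no — 1 R 4 and 4 R 3, but not 1 R 3.
Euclidean (axiom 5): no — 1 R 0 and 1 R 4, but not 0 R 4.
So F validates K, T; S4 would additionally require R to be transitive. The strongest is T.

T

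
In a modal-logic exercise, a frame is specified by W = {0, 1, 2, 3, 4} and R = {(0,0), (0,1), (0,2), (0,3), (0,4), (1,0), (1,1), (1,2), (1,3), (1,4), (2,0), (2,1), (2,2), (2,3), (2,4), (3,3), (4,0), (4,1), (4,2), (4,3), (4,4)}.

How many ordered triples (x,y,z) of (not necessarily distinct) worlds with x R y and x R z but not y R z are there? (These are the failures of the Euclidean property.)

16

Enumerating: (0,3,0), (0,3,1), (0,3,2), (0,3,4), (1,3,0), (1,3,1), (1,3,2), (1,3,4), (2,3,0), (2,3,1), (2,3,2), (2,3,4), (4,3,0), (4,3,1), (4,3,2), (4,3,4).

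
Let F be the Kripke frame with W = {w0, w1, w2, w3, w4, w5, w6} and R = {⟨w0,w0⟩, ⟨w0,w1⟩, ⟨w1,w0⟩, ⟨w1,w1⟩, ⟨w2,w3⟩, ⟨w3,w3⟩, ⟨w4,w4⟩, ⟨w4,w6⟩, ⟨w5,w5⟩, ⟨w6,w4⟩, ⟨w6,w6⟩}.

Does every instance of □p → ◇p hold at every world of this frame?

The schema D characterises exactly the serial frames.
Serial: yes — every world has a successor (e.g. w0 R w0).

Yes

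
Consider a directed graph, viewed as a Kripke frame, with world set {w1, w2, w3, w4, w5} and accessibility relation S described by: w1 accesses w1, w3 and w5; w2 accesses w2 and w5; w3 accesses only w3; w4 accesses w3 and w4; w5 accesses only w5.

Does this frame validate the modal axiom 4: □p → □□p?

Axiom 4 corresponds to the accessibility relation being transitive.
Transitive: yes — every two-step S-path is closed by a direct edge.

Yes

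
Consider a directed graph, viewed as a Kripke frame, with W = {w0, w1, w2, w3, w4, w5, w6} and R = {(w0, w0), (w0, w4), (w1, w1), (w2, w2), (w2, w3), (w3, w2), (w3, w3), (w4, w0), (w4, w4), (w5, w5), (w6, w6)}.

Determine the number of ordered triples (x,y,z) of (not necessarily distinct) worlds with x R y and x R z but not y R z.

0

R is Euclidean; there are no such tuples.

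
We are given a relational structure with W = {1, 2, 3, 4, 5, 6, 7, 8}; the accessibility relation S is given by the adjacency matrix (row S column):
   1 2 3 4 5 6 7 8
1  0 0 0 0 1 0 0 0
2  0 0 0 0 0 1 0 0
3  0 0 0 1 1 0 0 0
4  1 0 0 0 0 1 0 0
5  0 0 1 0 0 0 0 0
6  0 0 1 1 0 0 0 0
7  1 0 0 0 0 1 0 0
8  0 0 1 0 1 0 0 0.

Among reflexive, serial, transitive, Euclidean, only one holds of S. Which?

Reflexive: no — 1 is not related to itself.
Serial: yes — every world has a successor (e.g. 1 S 5).
Transitive: no — 1 S 5 and 5 S 3, but not 1 S 3.
Euclidean: no — 3 S 4 and 3 S 5, but not 4 S 5.
Only serial holds.

serial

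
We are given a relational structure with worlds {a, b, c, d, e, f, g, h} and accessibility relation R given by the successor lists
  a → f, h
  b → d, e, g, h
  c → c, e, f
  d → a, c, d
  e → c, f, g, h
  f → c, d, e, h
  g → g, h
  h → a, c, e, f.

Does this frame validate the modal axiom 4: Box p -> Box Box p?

No

Axiom 4 corresponds to the accessibility relation being transitive.
Transitive: no — a R f and f R c, but not a R c.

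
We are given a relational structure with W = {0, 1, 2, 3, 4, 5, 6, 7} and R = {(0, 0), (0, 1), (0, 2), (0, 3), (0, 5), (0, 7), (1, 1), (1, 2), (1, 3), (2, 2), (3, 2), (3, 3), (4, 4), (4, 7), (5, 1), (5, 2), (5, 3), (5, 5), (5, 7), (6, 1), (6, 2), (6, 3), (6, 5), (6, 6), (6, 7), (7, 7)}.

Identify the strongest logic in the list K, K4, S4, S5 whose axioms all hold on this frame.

S4

Transitive (axiom 4): yes — every two-step R-path is closed by a direct edge.
Reflexive (axiom T): yes — every world is R-related to itself.
Euclidean (axiom 5): no — 0 R 1 and 0 R 5, but not 1 R 5.
So F validates K, K4, S4; S5 would additionally require R to be Euclidean. The strongest is S4.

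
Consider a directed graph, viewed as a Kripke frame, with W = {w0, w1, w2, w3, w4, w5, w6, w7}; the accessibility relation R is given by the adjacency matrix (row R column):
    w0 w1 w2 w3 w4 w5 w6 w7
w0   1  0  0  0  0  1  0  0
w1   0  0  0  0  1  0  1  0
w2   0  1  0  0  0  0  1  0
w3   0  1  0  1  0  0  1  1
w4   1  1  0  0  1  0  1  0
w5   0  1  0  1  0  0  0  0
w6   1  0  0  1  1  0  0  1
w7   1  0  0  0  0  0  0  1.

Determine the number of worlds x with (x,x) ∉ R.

4

Enumerating: w1, w2, w5, w6.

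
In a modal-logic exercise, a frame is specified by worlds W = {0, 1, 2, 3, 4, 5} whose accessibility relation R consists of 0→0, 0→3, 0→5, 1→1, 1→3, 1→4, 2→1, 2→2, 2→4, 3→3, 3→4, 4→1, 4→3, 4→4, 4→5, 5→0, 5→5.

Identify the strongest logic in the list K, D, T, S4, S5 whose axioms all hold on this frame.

Serial (axiom D): yes — every world has a successor (e.g. 0 R 0).
Reflexive (axiom T): yes — every world is R-related to itself.
Transitive (axiom 4): no — 0 R 3 and 3 R 4, but not 0 R 4.
Euclidean (axiom 5): no — 0 R 3 and 0 R 5, but not 3 R 5.
So F validates K, D, T; S4 would additionally require R to be transitive. The strongest is T.

T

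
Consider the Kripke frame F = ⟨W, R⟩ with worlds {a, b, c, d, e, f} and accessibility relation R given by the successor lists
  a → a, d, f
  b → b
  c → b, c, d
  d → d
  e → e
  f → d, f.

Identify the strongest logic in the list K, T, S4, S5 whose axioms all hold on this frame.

S4

Reflexive (axiom T): yes — every world is R-related to itself.
Transitive (axiom 4): yes — every two-step R-path is closed by a direct edge.
Euclidean (axiom 5): no — a R d and a R f, but not d R f.
So F validates K, T, S4; S5 would additionally require R to be Euclidean. The strongest is S4.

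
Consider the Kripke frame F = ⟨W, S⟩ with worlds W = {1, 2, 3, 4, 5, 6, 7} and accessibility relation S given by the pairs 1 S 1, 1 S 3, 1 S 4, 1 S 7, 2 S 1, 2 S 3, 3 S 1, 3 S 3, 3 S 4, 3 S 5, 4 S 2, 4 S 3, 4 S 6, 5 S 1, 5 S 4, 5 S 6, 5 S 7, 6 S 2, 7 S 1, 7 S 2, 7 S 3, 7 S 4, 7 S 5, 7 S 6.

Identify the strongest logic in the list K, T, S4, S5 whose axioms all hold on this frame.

K

Reflexive (axiom T): no — 2 is not related to itself.
Transitive (axiom 4): no — 1 S 3 and 3 S 5, but not 1 S 5.
Euclidean (axiom 5): no — 1 S 3 and 1 S 7, but not 3 S 7.
So F validates K; T would additionally require S to be reflexive. The strongest is K.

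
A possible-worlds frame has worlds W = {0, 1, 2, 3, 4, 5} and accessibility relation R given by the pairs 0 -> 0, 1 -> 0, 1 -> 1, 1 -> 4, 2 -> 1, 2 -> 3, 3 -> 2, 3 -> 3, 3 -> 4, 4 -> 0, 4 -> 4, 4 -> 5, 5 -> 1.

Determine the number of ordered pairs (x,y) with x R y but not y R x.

Enumerating: (1,0), (1,4), (2,1), (3,4), (4,0), (4,5), (5,1).

7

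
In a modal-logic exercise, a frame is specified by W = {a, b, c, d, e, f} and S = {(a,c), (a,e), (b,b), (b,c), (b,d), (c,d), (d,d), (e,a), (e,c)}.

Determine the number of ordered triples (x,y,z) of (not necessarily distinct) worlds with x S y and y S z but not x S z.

4

Enumerating: (a,c,d), (a,e,a), (e,a,e), (e,c,d).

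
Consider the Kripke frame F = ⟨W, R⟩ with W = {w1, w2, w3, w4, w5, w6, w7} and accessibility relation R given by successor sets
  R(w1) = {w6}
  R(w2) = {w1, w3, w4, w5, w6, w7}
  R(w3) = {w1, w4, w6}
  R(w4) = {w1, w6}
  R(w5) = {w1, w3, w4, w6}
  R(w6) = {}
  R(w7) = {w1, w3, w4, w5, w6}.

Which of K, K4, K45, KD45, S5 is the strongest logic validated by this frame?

K4

Transitive (axiom 4): yes — every two-step R-path is closed by a direct edge.
Euclidean (axiom 5): no — w2 R w1 and w2 R w3, but not w1 R w3.
Serial (axiom D): no — w6 has no R-successor.
Reflexive (axiom T): no — w1 is not related to itself.
So F validates K, K4; K45 would additionally require R to be Euclidean. The strongest is K4.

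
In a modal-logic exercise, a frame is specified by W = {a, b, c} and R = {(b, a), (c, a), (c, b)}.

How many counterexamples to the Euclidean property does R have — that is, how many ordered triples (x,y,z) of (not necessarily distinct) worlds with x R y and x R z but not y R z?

4

Enumerating: (b,a,a), (c,a,a), (c,a,b), (c,b,b).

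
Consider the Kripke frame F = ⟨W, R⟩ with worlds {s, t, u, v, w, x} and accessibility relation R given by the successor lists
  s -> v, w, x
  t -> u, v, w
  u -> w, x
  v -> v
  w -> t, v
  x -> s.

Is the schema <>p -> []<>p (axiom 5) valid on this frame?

No

Axiom 5 corresponds to the accessibility relation being Euclidean.
Euclidean: no — s R v and s R w, but not v R w.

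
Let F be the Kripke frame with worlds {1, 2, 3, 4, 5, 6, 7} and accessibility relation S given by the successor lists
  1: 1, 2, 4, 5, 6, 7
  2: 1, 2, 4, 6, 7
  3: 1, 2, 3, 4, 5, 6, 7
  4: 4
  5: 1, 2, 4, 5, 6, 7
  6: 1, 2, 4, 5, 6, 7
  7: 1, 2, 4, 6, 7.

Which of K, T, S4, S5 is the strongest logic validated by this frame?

T

Reflexive (axiom T): yes — every world is S-related to itself.
Transitive (axiom 4): no — 2 S 1 and 1 S 5, but not 2 S 5.
Euclidean (axiom 5): no — 1 S 2 and 1 S 5, but not 2 S 5.
So F validates K, T; S4 would additionally require S to be transitive. The strongest is T.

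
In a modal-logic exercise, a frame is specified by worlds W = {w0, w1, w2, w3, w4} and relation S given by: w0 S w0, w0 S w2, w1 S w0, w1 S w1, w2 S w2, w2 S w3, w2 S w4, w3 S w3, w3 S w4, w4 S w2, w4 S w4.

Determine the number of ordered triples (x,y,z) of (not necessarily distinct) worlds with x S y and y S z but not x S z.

5

Enumerating: (w0,w2,w3), (w0,w2,w4), (w1,w0,w2), (w3,w4,w2), (w4,w2,w3).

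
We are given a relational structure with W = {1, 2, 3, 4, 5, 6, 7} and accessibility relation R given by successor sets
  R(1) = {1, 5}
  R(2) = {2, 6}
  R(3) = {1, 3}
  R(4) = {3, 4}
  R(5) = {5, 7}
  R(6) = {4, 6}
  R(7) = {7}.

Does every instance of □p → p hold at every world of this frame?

Yes

The schema T characterises exactly the reflexive frames.
Reflexive: yes — every world is R-related to itself.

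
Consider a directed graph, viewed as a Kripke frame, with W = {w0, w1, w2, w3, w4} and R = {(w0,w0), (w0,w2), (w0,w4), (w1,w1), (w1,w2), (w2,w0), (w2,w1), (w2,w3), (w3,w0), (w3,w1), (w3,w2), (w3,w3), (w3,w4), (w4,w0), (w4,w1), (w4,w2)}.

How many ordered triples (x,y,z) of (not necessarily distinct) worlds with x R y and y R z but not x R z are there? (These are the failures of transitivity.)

Enumerating: (w0,w2,w1), (w0,w2,w3), (w0,w4,w1), (w1,w2,w0), (w1,w2,w3), (w2,w0,w2), (w2,w0,w4), (w2,w1,w2), (w2,w3,w2), (w2,w3,w4), (w4,w0,w4), (w4,w2,w3).

12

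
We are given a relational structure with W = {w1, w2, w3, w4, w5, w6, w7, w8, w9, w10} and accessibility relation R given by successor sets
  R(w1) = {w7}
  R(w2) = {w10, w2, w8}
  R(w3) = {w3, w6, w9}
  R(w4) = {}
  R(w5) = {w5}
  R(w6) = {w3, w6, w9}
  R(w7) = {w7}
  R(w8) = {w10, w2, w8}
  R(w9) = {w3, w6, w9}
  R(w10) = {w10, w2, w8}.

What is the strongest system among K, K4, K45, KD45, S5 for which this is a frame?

K45

Transitive (axiom 4): yes — every two-step R-path is closed by a direct edge.
Euclidean (axiom 5): yes — any two successors of a common world are R-related.
Serial (axiom D): no — w4 has no R-successor.
Reflexive (axiom T): no — w1 is not related to itself.
So F validates K, K4, K45; KD45 would additionally require R to be serial. The strongest is K45.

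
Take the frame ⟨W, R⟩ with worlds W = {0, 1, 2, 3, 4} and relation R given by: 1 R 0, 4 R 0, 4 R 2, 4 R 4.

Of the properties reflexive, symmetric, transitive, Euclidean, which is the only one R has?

transitive

Reflexive: no — 0 is not related to itself.
Symmetric: no — 1 R 0 but not 0 R 1.
Transitive: yes — every two-step R-path is closed by a direct edge.
Euclidean: no — 4 R 0 and 4 R 2, but not 0 R 2.
Only transitive holds.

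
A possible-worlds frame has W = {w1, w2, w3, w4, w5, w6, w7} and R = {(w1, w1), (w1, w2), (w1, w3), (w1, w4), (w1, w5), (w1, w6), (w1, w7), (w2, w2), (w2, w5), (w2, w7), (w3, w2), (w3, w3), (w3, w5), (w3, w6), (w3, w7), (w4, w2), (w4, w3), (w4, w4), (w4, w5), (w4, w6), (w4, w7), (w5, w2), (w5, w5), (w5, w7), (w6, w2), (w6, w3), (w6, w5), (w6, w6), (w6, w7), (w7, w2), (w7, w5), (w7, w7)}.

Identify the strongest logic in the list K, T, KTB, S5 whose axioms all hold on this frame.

Reflexive (axiom T): yes — every world is R-related to itself.
Symmetric (axiom B): no — w1 R w2 but not w2 R w1.
Euclidean (axiom 5): no — w1 R w2 and w1 R w3, but not w2 R w3.
So F validates K, T; KTB would additionally require R to be symmetric. The strongest is T.

T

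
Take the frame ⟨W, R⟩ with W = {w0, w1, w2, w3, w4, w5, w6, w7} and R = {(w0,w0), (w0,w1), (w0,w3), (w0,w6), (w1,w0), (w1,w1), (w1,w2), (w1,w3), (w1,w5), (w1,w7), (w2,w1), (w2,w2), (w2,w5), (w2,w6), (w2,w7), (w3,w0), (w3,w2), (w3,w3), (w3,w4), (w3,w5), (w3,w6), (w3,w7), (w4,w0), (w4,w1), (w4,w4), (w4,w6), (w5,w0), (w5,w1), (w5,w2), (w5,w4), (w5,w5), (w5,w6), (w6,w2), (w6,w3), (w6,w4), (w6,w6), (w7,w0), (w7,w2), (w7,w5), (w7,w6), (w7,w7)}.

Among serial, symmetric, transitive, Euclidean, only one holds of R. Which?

Serial: yes — every world has a successor (e.g. w0 R w0).
Symmetric: no — w0 R w6 but not w6 R w0.
Transitive: no — w0 R w1 and w1 R w2, but not w0 R w2.
Euclidean: no — w0 R w1 and w0 R w6, but not w1 R w6.
Only serial holds.

serial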